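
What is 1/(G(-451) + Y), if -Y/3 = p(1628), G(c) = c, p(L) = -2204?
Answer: 1/6161 ≈ 0.00016231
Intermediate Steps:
Y = 6612 (Y = -3*(-2204) = 6612)
1/(G(-451) + Y) = 1/(-451 + 6612) = 1/6161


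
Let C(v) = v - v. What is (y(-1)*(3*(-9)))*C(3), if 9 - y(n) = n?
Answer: 0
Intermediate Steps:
y(n) = 9 - n
C(v) = 0
(y(-1)*(3*(-9)))*C(3) = ((9 - 1*(-1))*(3*(-9)))*0 = ((9 + 1)*(-27))*0 = (10*(-27))*0 = -270*0 = 0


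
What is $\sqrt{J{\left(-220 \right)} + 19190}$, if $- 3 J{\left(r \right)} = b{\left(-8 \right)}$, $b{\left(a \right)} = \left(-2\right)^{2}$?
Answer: $\frac{\sqrt{172698}}{3} \approx 138.52$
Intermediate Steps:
$b{\left(a \right)} = 4$
$J{\left(r \right)} = - \frac{4}{3}$ ($J{\left(r \right)} = \left(- \frac{1}{3}\right) 4 = - \frac{4}{3}$)
$\sqrt{J{\left(-220 \right)} + 19190} = \sqrt{- \frac{4}{3} + 19190} = \sqrt{\frac{57566}{3}} = \frac{\sqrt{172698}}{3}$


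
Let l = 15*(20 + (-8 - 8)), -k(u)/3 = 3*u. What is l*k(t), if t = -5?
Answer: 2700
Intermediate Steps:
k(u) = -9*u
l = 60 (l = 15*(20 - 16) = 15*4 = 60)
l*k(t) = 60*(-9*(-5)) = 60*45 = 2700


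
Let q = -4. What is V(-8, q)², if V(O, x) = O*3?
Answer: 576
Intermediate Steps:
V(O, x) = 3*O
V(-8, q)² = (3*(-8))² = (-24)² = 576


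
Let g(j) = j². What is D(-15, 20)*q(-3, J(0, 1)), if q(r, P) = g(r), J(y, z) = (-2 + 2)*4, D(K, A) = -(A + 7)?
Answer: -243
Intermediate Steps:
D(K, A) = -7 - A (D(K, A) = -(7 + A) = -7 - A)
J(y, z) = 0 (J(y, z) = 0*4 = 0)
q(r, P) = r²
D(-15, 20)*q(-3, J(0, 1)) = (-7 - 1*20)*(-3)² = (-7 - 20)*9 = -27*9 = -243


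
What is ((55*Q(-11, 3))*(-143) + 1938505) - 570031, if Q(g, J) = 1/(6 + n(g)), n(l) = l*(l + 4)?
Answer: 113575477/83 ≈ 1.3684e+6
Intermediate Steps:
n(l) = l*(4 + l)
Q(g, J) = 1/(6 + g*(4 + g))
((55*Q(-11, 3))*(-143) + 1938505) - 570031 = ((55/(6 - 11*(4 - 11)))*(-143) + 1938505) - 570031 = ((55/(6 - 11*(-7)))*(-143) + 1938505) - 570031 = ((55/(6 + 77))*(-143) + 1938505) - 570031 = ((55/83)*(-143) + 1938505) - 570031 = (-7865/83 + 1938505) - 570031 = 160888050/83 - 570031 = 113575477/83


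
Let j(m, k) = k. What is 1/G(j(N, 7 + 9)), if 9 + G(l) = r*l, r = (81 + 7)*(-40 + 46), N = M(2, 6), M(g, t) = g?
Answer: 1/8439 ≈ 0.00011850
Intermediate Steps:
N = 2
r = 528 (r = 88*6 = 528)
G(l) = -9 + 528*l
1/G(j(N, 7 + 9)) = 1/(-9 + 528*(7 + 9)) = 1/(-9 + 528*16) = 1/(-9 + 8448) = 1/8439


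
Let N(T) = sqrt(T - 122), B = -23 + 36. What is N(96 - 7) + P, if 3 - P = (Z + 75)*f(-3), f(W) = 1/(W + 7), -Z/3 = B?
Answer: -6 + I*sqrt(33) ≈ -6.0 + 5.7446*I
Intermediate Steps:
B = 13
Z = -39 (Z = -3*13 = -39)
N(T) = sqrt(-122 + T)
f(W) = 1/(7 + W)
P = -6 (P = 3 - (-39 + 75)/(7 - 3) = 3 - 36/4 = 3 - 1*9 = 3 - 9 = -6)
N(96 - 7) + P = sqrt(-122 + (96 - 7)) - 6 = sqrt(-122 + 89) - 6 = sqrt(-33) - 6 = I*sqrt(33) - 6 = -6 + I*sqrt(33)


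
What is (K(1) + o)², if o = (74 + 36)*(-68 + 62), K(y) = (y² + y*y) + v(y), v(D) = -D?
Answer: 434281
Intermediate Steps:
K(y) = -y + 2*y² (K(y) = (y² + y*y) - y = (y² + y²) - y = 2*y² - y = -y + 2*y²)
o = -660 (o = 110*(-6) = -660)
(K(1) + o)² = (1*(-1 + 2*1) - 660)² = (1*(-1 + 2) - 660)² = (1*1 - 660)² = (1 - 660)² = (-659)² = 434281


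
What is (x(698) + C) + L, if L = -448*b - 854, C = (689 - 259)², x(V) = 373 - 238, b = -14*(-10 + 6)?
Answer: 159093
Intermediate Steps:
b = 56 (b = -14*(-4) = 56)
x(V) = 135
C = 184900 (C = 430² = 184900)
L = -25942 (L = -448*56 - 854 = -25088 - 854 = -25942)
(x(698) + C) + L = (135 + 184900) - 25942 = 185035 - 25942 = 159093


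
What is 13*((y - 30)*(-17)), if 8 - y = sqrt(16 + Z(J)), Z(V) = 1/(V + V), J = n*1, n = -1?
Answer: 4862 + 221*sqrt(62)/2 ≈ 5732.1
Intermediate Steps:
J = -1 (J = -1*1 = -1)
Z(V) = 1/(2*V)
y = 8 - sqrt(62)/2 (y = 8 - sqrt(16 + (1/2)/(-1)) = 8 - sqrt(16 + (1/2)*(-1)) = 8 - sqrt(16 - 1/2) = 8 - sqrt(31/2) = 8 - sqrt(62)/2 ≈ 4.0630)
13*((y - 30)*(-17)) = 13*(((8 - sqrt(62)/2) - 30)*(-17)) = 13*((-22 - sqrt(62)/2)*(-17)) = 13*(374 + 17*sqrt(62)/2) = 4862 + 221*sqrt(62)/2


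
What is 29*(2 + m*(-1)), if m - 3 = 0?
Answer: -29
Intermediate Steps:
m = 3 (m = 3 + 0 = 3)
29*(2 + m*(-1)) = 29*(2 + 3*(-1)) = 29*(2 - 3) = 29*(-1) = -29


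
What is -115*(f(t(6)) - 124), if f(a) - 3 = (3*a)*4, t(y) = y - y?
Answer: 13915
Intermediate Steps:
t(y) = 0
f(a) = 3 + 12*a (f(a) = 3 + (3*a)*4 = 3 + 12*a)
-115*(f(t(6)) - 124) = -115*((3 + 12*0) - 124) = -115*((3 + 0) - 124) = -115*(3 - 124) = -115*(-121) = 13915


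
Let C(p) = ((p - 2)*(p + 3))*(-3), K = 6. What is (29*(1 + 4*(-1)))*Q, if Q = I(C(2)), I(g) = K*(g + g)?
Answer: 0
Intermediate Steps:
C(p) = -3*(-2 + p)*(3 + p) (C(p) = ((-2 + p)*(3 + p))*(-3) = -3*(-2 + p)*(3 + p))
I(g) = 12*g (I(g) = 6*(g + g) = 6*(2*g) = 12*g)
Q = 0 (Q = 12*(18 - 3*2 - 3*2**2) = 12*(18 - 6 - 3*4) = 12*(18 - 6 - 12) = 12*0 = 0)
(29*(1 + 4*(-1)))*Q = (29*(1 + 4*(-1)))*0 = (29*(1 - 4))*0 = (29*(-3))*0 = -87*0 = 0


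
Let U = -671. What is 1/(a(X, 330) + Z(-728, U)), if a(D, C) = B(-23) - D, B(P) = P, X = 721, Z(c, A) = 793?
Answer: 1/49 ≈ 0.020408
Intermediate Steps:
a(D, C) = -23 - D
1/(a(X, 330) + Z(-728, U)) = 1/((-23 - 1*721) + 793) = 1/((-23 - 721) + 793) = 1/(-744 + 793) = 1/49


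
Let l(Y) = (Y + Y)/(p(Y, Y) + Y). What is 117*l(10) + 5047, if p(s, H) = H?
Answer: 5164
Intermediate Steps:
l(Y) = 1 (l(Y) = (Y + Y)/(Y + Y) = (2*Y)/((2*Y)) = (2*Y)*(1/(2*Y)) = 1)
117*l(10) + 5047 = 117*1 + 5047 = 117 + 5047 = 5164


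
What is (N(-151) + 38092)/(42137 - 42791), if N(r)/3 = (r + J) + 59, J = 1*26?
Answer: -18947/327 ≈ -57.942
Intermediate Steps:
J = 26
N(r) = 255 + 3*r (N(r) = 3*((r + 26) + 59) = 3*((26 + r) + 59) = 3*(85 + r) = 255 + 3*r)
(N(-151) + 38092)/(42137 - 42791) = ((255 + 3*(-151)) + 38092)/(42137 - 42791) = ((255 - 453) + 38092)/(-654) = (-198 + 38092)*(-1/654) = 37894*(-1/654) = -18947/327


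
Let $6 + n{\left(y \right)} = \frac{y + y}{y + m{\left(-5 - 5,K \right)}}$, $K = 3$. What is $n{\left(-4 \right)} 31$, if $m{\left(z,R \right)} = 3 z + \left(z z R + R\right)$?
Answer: $- \frac{50282}{269} \approx -186.92$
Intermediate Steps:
$m{\left(z,R \right)} = R + 3 z + R z^{2}$ ($m{\left(z,R \right)} = 3 z + \left(z^{2} R + R\right) = 3 z + \left(R z^{2} + R\right) = 3 z + \left(R + R z^{2}\right) = R + 3 z + R z^{2}$)
$n{\left(y \right)} = -6 + \frac{2 y}{273 + y}$ ($n{\left(y \right)} = -6 + \frac{y + y}{y + \left(3 + 3 \left(-5 - 5\right) + 3 \left(-5 - 5\right)^{2}\right)} = -6 + \frac{2 y}{y + \left(3 + 3 \left(-10\right) + 3 \left(-10\right)^{2}\right)} = -6 + \frac{2 y}{y + \left(3 - 30 + 3 \cdot 100\right)} = -6 + \frac{2 y}{y + \left(3 - 30 + 300\right)} = -6 + \frac{2 y}{y + 273} = -6 + \frac{2 y}{273 + y}$)
$n{\left(-4 \right)} 31 = \frac{2 \left(-819 - -8\right)}{273 - 4} \cdot 31 = \frac{2 \left(-819 + 8\right)}{269} \cdot 31 = 2 \cdot \frac{1}{269} \left(-811\right) 31 = \left(- \frac{1622}{269}\right) 31 = - \frac{50282}{269}$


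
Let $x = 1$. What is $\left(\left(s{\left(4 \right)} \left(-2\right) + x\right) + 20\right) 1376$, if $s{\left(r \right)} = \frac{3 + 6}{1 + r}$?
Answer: $\frac{119712}{5} \approx 23942.0$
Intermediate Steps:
$s{\left(r \right)} = \frac{9}{1 + r}$
$\left(\left(s{\left(4 \right)} \left(-2\right) + x\right) + 20\right) 1376 = \left(\left(\frac{9}{1 + 4} \left(-2\right) + 1\right) + 20\right) 1376 = \left(\left(\frac{9}{5} \left(-2\right) + 1\right) + 20\right) 1376 = \left(\left(- \frac{18}{5} + 1\right) + 20\right) 1376 = \left(- \frac{13}{5} + 20\right) 1376 = \frac{87}{5} \cdot 1376 = \frac{119712}{5}$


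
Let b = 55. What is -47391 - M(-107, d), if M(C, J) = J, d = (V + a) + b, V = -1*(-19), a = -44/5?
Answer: -237281/5 ≈ -47456.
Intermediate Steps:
a = -44/5 (a = -44*⅕ = -44/5 ≈ -8.8000)
V = 19
d = 326/5 (d = (19 - 44/5) + 55 = 51/5 + 55 = 326/5 ≈ 65.200)
-47391 - M(-107, d) = -47391 - 1*326/5 = -47391 - 326/5 = -237281/5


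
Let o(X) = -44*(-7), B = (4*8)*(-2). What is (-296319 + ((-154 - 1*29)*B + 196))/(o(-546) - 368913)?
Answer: 284411/368605 ≈ 0.77159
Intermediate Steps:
B = -64 (B = 32*(-2) = -64)
o(X) = 308
(-296319 + ((-154 - 1*29)*B + 196))/(o(-546) - 368913) = (-296319 + ((-154 - 1*29)*(-64) + 196))/(308 - 368913) = (-296319 + ((-154 - 29)*(-64) + 196))/(-368605) = (-296319 + (-183*(-64) + 196))*(-1/368605) = (-296319 + (11712 + 196))*(-1/368605) = (-296319 + 11908)*(-1/368605) = -284411*(-1/368605) = 284411/368605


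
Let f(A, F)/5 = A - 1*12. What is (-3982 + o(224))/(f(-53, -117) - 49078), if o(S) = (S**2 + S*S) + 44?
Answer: -96414/49403 ≈ -1.9516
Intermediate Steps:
f(A, F) = -60 + 5*A (f(A, F) = 5*(A - 1*12) = 5*(A - 12) = 5*(-12 + A) = -60 + 5*A)
o(S) = 44 + 2*S**2 (o(S) = (S**2 + S**2) + 44 = 2*S**2 + 44 = 44 + 2*S**2)
(-3982 + o(224))/(f(-53, -117) - 49078) = (-3982 + (44 + 2*224**2))/((-60 + 5*(-53)) - 49078) = (-3982 + (44 + 2*50176))/((-60 - 265) - 49078) = (-3982 + (44 + 100352))/(-325 - 49078) = (-3982 + 100396)/(-49403) = 96414*(-1/49403) = -96414/49403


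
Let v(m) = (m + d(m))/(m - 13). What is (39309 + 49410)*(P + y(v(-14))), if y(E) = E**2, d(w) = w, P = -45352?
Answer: -977707748152/243 ≈ -4.0235e+9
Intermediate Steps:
v(m) = 2*m/(-13 + m) (v(m) = (m + m)/(m - 13) = (2*m)/(-13 + m) = 2*m/(-13 + m))
(39309 + 49410)*(P + y(v(-14))) = (39309 + 49410)*(-45352 + (2*(-14)/(-13 - 14))**2) = 88719*(-45352 + (2*(-14)/(-27))**2) = 88719*(-45352 + (2*(-14)*(-1/27))**2) = 88719*(-45352 + (28/27)**2) = 88719*(-45352 + 784/729) = 88719*(-33060824/729) = -977707748152/243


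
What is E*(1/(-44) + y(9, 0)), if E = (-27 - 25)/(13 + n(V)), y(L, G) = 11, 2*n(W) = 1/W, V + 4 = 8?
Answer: -2392/55 ≈ -43.491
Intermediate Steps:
V = 4 (V = -4 + 8 = 4)
n(W) = 1/(2*W) (n(W) = (1/W)/2 = 1/(2*W))
E = -416/105 (E = (-27 - 25)/(13 + (½)/4) = -52/(13 + (½)*(¼)) = -52/(13 + ⅛) = -52/105/8 = -52*8/105 = -416/105 ≈ -3.9619)
E*(1/(-44) + y(9, 0)) = -416*(1/(-44) + 11)/105 = -416*(-1/44 + 11)/105 = -416/105*483/44 = -2392/55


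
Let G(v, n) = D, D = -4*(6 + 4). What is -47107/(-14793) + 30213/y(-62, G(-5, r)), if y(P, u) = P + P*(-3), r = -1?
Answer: 452782177/1834332 ≈ 246.84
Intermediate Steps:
D = -40 (D = -4*10 = -40)
G(v, n) = -40
y(P, u) = -2*P (y(P, u) = P - 3*P = -2*P)
-47107/(-14793) + 30213/y(-62, G(-5, r)) = -47107/(-14793) + 30213/((-2*(-62))) = -47107*(-1/14793) + 30213/124 = 47107/14793 + 30213*(1/124) = 47107/14793 + 30213/124 = 452782177/1834332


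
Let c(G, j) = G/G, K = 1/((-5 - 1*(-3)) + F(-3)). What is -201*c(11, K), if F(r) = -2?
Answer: -201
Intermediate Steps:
K = -¼ (K = 1/((-5 - 1*(-3)) - 2) = 1/((-5 + 3) - 2) = 1/(-2 - 2) = 1/(-4) = -¼ ≈ -0.25000)
c(G, j) = 1
-201*c(11, K) = -201*1 = -201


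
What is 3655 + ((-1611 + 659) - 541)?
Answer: 2162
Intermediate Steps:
3655 + ((-1611 + 659) - 541) = 3655 + (-952 - 541) = 3655 - 1493 = 2162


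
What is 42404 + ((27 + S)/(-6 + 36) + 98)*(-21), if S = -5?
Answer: 201653/5 ≈ 40331.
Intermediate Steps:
42404 + ((27 + S)/(-6 + 36) + 98)*(-21) = 42404 + ((27 - 5)/(-6 + 36) + 98)*(-21) = 42404 + (22/30 + 98)*(-21) = 42404 + (22*(1/30) + 98)*(-21) = 42404 + (11/15 + 98)*(-21) = 42404 + (1481/15)*(-21) = 42404 - 10367/5 = 201653/5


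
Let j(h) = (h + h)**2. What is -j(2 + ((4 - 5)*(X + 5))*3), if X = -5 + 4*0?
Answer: -16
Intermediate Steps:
X = -5 (X = -5 + 0 = -5)
j(h) = 4*h**2 (j(h) = (2*h)**2 = 4*h**2)
-j(2 + ((4 - 5)*(X + 5))*3) = -4*(2 + ((4 - 5)*(-5 + 5))*3)**2 = -4*(2 - 1*0*3)**2 = -4*(2 + 0*3)**2 = -4*(2 + 0)**2 = -4*2**2 = -4*4 = -1*16 = -16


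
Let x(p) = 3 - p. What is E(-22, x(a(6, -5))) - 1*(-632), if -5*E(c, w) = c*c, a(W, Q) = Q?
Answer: 2676/5 ≈ 535.20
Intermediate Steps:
E(c, w) = -c**2/5 (E(c, w) = -c*c/5 = -c**2/5)
E(-22, x(a(6, -5))) - 1*(-632) = -1/5*(-22)**2 - 1*(-632) = -1/5*484 + 632 = -484/5 + 632 = 2676/5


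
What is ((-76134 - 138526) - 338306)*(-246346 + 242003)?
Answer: 2401531338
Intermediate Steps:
((-76134 - 138526) - 338306)*(-246346 + 242003) = (-214660 - 338306)*(-4343) = -552966*(-4343) = 2401531338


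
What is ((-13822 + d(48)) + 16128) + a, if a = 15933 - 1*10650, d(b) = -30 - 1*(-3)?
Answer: 7562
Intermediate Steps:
d(b) = -27 (d(b) = -30 + 3 = -27)
a = 5283 (a = 15933 - 10650 = 5283)
((-13822 + d(48)) + 16128) + a = ((-13822 - 27) + 16128) + 5283 = (-13849 + 16128) + 5283 = 2279 + 5283 = 7562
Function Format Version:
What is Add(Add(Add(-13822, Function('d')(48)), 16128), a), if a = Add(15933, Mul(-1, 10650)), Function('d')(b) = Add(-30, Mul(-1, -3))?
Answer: 7562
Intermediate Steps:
Function('d')(b) = -27 (Function('d')(b) = Add(-30, 3) = -27)
a = 5283 (a = Add(15933, -10650) = 5283)
Add(Add(Add(-13822, Function('d')(48)), 16128), a) = Add(Add(Add(-13822, -27), 16128), 5283) = Add(Add(-13849, 16128), 5283) = Add(2279, 5283) = 7562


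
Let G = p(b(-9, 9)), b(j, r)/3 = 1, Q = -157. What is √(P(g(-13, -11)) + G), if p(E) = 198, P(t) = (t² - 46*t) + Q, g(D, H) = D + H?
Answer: √1721 ≈ 41.485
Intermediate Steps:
b(j, r) = 3 (b(j, r) = 3*1 = 3)
P(t) = -157 + t² - 46*t (P(t) = (t² - 46*t) - 157 = -157 + t² - 46*t)
G = 198
√(P(g(-13, -11)) + G) = √((-157 + (-13 - 11)² - 46*(-13 - 11)) + 198) = √((-157 + (-24)² - 46*(-24)) + 198) = √((-157 + 576 + 1104) + 198) = √(1523 + 198) = √1721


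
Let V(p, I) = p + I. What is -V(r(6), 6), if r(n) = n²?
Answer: -42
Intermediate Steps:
V(p, I) = I + p
-V(r(6), 6) = -(6 + 6²) = -(6 + 36) = -1*42 = -42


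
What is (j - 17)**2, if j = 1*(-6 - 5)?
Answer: 784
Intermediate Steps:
j = -11 (j = 1*(-11) = -11)
(j - 17)**2 = (-11 - 17)**2 = (-28)**2 = 784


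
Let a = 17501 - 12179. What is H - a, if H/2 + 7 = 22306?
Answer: 39276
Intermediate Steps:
H = 44598 (H = -14 + 2*22306 = -14 + 44612 = 44598)
a = 5322
H - a = 44598 - 1*5322 = 44598 - 5322 = 39276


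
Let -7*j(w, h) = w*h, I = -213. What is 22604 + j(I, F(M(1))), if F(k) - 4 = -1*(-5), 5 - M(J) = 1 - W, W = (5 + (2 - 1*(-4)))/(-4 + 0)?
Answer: 160145/7 ≈ 22878.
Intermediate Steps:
W = -11/4 (W = (5 + (2 + 4))/(-4) = (5 + 6)*(-1/4) = 11*(-1/4) = -11/4 ≈ -2.7500)
M(J) = 5/4 (M(J) = 5 - (1 - 1*(-11/4)) = 5 - (1 + 11/4) = 5 - 1*15/4 = 5 - 15/4 = 5/4)
F(k) = 9 (F(k) = 4 - 1*(-5) = 4 + 5 = 9)
j(w, h) = -h*w/7 (j(w, h) = -w*h/7 = -h*w/7)
22604 + j(I, F(M(1))) = 22604 - 1/7*9*(-213) = 22604 + 1917/7 = 160145/7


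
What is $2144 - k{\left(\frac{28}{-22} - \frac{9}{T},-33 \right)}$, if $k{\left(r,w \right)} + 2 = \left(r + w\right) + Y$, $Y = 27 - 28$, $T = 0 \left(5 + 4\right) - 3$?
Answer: $\frac{23961}{11} \approx 2178.3$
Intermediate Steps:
$T = -3$ ($T = 0 \cdot 9 - 3 = 0 - 3 = -3$)
$Y = -1$ ($Y = 27 - 28 = -1$)
$k{\left(r,w \right)} = -3 + r + w$ ($k{\left(r,w \right)} = -2 - \left(1 - r - w\right) = -2 + \left(-1 + r + w\right) = -3 + r + w$)
$2144 - k{\left(\frac{28}{-22} - \frac{9}{T},-33 \right)} = 2144 - \left(-3 + \left(\frac{28}{-22} - \frac{9}{-3}\right) - 33\right) = 2144 - \left(-3 + \left(28 \left(- \frac{1}{22}\right) - -3\right) - 33\right) = 2144 - \left(-3 + \left(- \frac{14}{11} + 3\right) - 33\right) = 2144 - \left(-3 + \frac{19}{11} - 33\right) = 2144 - - \frac{377}{11} = 2144 + \frac{377}{11} = \frac{23961}{11}$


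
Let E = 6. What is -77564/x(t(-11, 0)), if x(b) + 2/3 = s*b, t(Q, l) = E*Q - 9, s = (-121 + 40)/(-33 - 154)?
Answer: 43513404/18599 ≈ 2339.6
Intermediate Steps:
s = 81/187 (s = -81/(-187) = -81*(-1/187) = 81/187 ≈ 0.43316)
t(Q, l) = -9 + 6*Q (t(Q, l) = 6*Q - 9 = -9 + 6*Q)
x(b) = -⅔ + 81*b/187
-77564/x(t(-11, 0)) = -77564/(-⅔ + 81*(-9 + 6*(-11))/187) = -77564/(-⅔ + 81*(-9 - 66)/187) = -77564/(-⅔ + (81/187)*(-75)) = -77564/(-⅔ - 6075/187) = -77564/(-18599/561) = -77564*(-561/18599) = 43513404/18599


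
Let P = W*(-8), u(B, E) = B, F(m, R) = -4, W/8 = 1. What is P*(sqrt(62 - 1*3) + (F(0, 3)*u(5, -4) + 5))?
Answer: 960 - 64*sqrt(59) ≈ 468.41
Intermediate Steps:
W = 8 (W = 8*1 = 8)
P = -64 (P = 8*(-8) = -64)
P*(sqrt(62 - 1*3) + (F(0, 3)*u(5, -4) + 5)) = -64*(sqrt(62 - 1*3) + (-4*5 + 5)) = -64*(sqrt(62 - 3) + (-20 + 5)) = -64*(sqrt(59) - 15) = -64*(-15 + sqrt(59)) = 960 - 64*sqrt(59)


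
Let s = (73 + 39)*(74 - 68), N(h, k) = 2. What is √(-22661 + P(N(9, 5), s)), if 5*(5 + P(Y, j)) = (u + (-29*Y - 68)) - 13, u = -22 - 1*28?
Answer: I*√567595/5 ≈ 150.68*I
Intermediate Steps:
s = 672 (s = 112*6 = 672)
u = -50 (u = -22 - 28 = -50)
P(Y, j) = -156/5 - 29*Y/5 (P(Y, j) = -5 + ((-50 + (-29*Y - 68)) - 13)/5 = -5 + ((-50 + (-68 - 29*Y)) - 13)/5 = -5 + ((-118 - 29*Y) - 13)/5 = -5 + (-131 - 29*Y)/5 = -5 + (-131/5 - 29*Y/5) = -156/5 - 29*Y/5)
√(-22661 + P(N(9, 5), s)) = √(-22661 + (-156/5 - 29/5*2)) = √(-22661 + (-156/5 - 58/5)) = √(-22661 - 214/5) = √(-113519/5) = I*√567595/5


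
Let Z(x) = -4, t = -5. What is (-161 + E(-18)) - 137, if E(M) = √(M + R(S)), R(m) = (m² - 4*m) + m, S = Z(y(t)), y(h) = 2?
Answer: -298 + √10 ≈ -294.84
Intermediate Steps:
S = -4
R(m) = m² - 3*m
E(M) = √(28 + M) (E(M) = √(M - 4*(-3 - 4)) = √(M - 4*(-7)) = √(M + 28) = √(28 + M))
(-161 + E(-18)) - 137 = (-161 + √(28 - 18)) - 137 = (-161 + √10) - 137 = -298 + √10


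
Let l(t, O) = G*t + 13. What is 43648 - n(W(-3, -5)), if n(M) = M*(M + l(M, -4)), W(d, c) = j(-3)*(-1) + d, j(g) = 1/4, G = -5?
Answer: 87465/2 ≈ 43733.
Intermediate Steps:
j(g) = 1/4
l(t, O) = 13 - 5*t (l(t, O) = -5*t + 13 = 13 - 5*t)
W(d, c) = -1/4 + d (W(d, c) = (1/4)*(-1) + d = -1/4 + d)
n(M) = M*(13 - 4*M) (n(M) = M*(M + (13 - 5*M)) = M*(13 - 4*M))
43648 - n(W(-3, -5)) = 43648 - (-1/4 - 3)*(13 - 4*(-1/4 - 3)) = 43648 - (-13)*(13 - 4*(-13/4))/4 = 43648 - (-13)*(13 + 13)/4 = 43648 - (-13)*26/4 = 43648 - 1*(-169/2) = 43648 + 169/2 = 87465/2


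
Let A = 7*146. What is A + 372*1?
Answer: 1394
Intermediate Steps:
A = 1022
A + 372*1 = 1022 + 372*1 = 1022 + 372 = 1394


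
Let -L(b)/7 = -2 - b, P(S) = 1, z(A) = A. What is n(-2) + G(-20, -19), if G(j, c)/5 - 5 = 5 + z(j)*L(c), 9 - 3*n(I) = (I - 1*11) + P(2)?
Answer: 11957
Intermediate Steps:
L(b) = 14 + 7*b (L(b) = -7*(-2 - b) = 14 + 7*b)
n(I) = 19/3 - I/3 (n(I) = 3 - ((I - 1*11) + 1)/3 = 3 - ((I - 11) + 1)/3 = 3 - ((-11 + I) + 1)/3 = 3 - (-10 + I)/3 = 3 + (10/3 - I/3) = 19/3 - I/3)
G(j, c) = 50 + 5*j*(14 + 7*c) (G(j, c) = 25 + 5*(5 + j*(14 + 7*c)) = 25 + (25 + 5*j*(14 + 7*c)) = 50 + 5*j*(14 + 7*c))
n(-2) + G(-20, -19) = (19/3 - 1/3*(-2)) + (50 + 35*(-20)*(2 - 19)) = (19/3 + 2/3) + (50 + 35*(-20)*(-17)) = 7 + (50 + 11900) = 7 + 11950 = 11957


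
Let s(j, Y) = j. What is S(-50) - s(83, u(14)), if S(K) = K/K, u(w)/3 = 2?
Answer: -82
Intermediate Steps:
u(w) = 6 (u(w) = 3*2 = 6)
S(K) = 1
S(-50) - s(83, u(14)) = 1 - 1*83 = 1 - 83 = -82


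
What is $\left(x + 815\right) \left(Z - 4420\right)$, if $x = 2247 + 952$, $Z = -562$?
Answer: $-19997748$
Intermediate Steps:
$x = 3199$
$\left(x + 815\right) \left(Z - 4420\right) = \left(3199 + 815\right) \left(-562 - 4420\right) = 4014 \left(-4982\right) = -19997748$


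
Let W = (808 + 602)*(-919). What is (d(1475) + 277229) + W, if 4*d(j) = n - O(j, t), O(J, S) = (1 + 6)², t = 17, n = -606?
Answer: -4074899/4 ≈ -1.0187e+6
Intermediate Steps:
O(J, S) = 49 (O(J, S) = 7² = 49)
d(j) = -655/4 (d(j) = (-606 - 1*49)/4 = (-606 - 49)/4 = (¼)*(-655) = -655/4)
W = -1295790 (W = 1410*(-919) = -1295790)
(d(1475) + 277229) + W = (-655/4 + 277229) - 1295790 = 1108261/4 - 1295790 = -4074899/4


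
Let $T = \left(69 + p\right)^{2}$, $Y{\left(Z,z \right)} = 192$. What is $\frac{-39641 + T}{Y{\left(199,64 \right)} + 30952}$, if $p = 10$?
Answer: $- \frac{4175}{3893} \approx -1.0724$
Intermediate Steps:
$T = 6241$ ($T = \left(69 + 10\right)^{2} = 79^{2} = 6241$)
$\frac{-39641 + T}{Y{\left(199,64 \right)} + 30952} = \frac{-39641 + 6241}{192 + 30952} = - \frac{33400}{31144} = \left(-33400\right) \frac{1}{31144} = - \frac{4175}{3893}$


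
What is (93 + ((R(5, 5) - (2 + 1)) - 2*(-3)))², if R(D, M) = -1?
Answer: 9025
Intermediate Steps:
(93 + ((R(5, 5) - (2 + 1)) - 2*(-3)))² = (93 + ((-1 - (2 + 1)) - 2*(-3)))² = (93 + ((-1 - 1*3) + 6))² = (93 + ((-1 - 3) + 6))² = (93 + (-4 + 6))² = (93 + 2)² = 95² = 9025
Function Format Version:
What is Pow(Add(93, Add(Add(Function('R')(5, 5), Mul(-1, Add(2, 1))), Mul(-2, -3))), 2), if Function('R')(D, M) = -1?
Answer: 9025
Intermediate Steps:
Pow(Add(93, Add(Add(Function('R')(5, 5), Mul(-1, Add(2, 1))), Mul(-2, -3))), 2) = Pow(Add(93, Add(Add(-1, Mul(-1, Add(2, 1))), Mul(-2, -3))), 2) = Pow(Add(93, Add(Add(-1, Mul(-1, 3)), 6)), 2) = Pow(Add(93, Add(Add(-1, -3), 6)), 2) = Pow(Add(93, Add(-4, 6)), 2) = Pow(Add(93, 2), 2) = Pow(95, 2) = 9025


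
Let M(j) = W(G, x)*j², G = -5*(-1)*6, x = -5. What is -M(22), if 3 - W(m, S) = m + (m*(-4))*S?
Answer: 303468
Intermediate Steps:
G = 30 (G = 5*6 = 30)
W(m, S) = 3 - m + 4*S*m (W(m, S) = 3 - (m + (m*(-4))*S) = 3 - (m + (-4*m)*S) = 3 - (m - 4*S*m) = 3 + (-m + 4*S*m) = 3 - m + 4*S*m)
M(j) = -627*j² (M(j) = (3 - 1*30 + 4*(-5)*30)*j² = (3 - 30 - 600)*j² = -627*j²)
-M(22) = -(-627)*22² = -(-627)*484 = -1*(-303468) = 303468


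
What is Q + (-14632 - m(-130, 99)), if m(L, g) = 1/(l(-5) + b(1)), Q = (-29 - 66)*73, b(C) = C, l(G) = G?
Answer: -86267/4 ≈ -21567.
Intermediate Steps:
Q = -6935 (Q = -95*73 = -6935)
m(L, g) = -¼ (m(L, g) = 1/(-5 + 1) = 1/(-4) = -¼)
Q + (-14632 - m(-130, 99)) = -6935 + (-14632 - 1*(-¼)) = -6935 + (-14632 + ¼) = -6935 - 58527/4 = -86267/4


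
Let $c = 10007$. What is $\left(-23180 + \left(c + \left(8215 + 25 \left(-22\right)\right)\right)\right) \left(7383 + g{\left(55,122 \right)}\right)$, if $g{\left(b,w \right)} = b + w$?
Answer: $-41640480$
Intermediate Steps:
$\left(-23180 + \left(c + \left(8215 + 25 \left(-22\right)\right)\right)\right) \left(7383 + g{\left(55,122 \right)}\right) = \left(-23180 + \left(10007 + \left(8215 + 25 \left(-22\right)\right)\right)\right) \left(7383 + \left(55 + 122\right)\right) = \left(-23180 + \left(10007 + \left(8215 - 550\right)\right)\right) \left(7383 + 177\right) = \left(-23180 + \left(10007 + 7665\right)\right) 7560 = \left(-23180 + 17672\right) 7560 = \left(-5508\right) 7560 = -41640480$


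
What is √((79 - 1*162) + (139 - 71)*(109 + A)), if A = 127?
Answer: √15965 ≈ 126.35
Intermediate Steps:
√((79 - 1*162) + (139 - 71)*(109 + A)) = √((79 - 1*162) + (139 - 71)*(109 + 127)) = √((79 - 162) + 68*236) = √(-83 + 16048) = √15965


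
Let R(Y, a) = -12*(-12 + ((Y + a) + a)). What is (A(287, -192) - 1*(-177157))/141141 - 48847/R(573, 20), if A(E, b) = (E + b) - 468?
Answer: 2723093545/339302964 ≈ 8.0256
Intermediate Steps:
A(E, b) = -468 + E + b
R(Y, a) = 144 - 24*a - 12*Y (R(Y, a) = -12*(-12 + (Y + 2*a)) = -12*(-12 + Y + 2*a) = 144 - 24*a - 12*Y)
(A(287, -192) - 1*(-177157))/141141 - 48847/R(573, 20) = ((-468 + 287 - 192) - 1*(-177157))/141141 - 48847/(144 - 24*20 - 12*573) = (-373 + 177157)*(1/141141) - 48847/(144 - 480 - 6876) = 176784*(1/141141) - 48847/(-7212) = 58928/47047 - 48847*(-1/7212) = 58928/47047 + 48847/7212 = 2723093545/339302964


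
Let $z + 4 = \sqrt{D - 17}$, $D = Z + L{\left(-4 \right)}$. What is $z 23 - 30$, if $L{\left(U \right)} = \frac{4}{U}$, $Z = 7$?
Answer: $-122 + 23 i \sqrt{11} \approx -122.0 + 76.282 i$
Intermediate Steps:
$D = 6$ ($D = 7 + \frac{4}{-4} = 7 + 4 \left(- \frac{1}{4}\right) = 7 - 1 = 6$)
$z = -4 + i \sqrt{11}$ ($z = -4 + \sqrt{6 - 17} = -4 + \sqrt{-11} = -4 + i \sqrt{11} \approx -4.0 + 3.3166 i$)
$z 23 - 30 = \left(-4 + i \sqrt{11}\right) 23 - 30 = \left(-92 + 23 i \sqrt{11}\right) - 30 = -122 + 23 i \sqrt{11}$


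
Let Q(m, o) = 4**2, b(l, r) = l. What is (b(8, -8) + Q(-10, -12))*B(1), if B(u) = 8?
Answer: 192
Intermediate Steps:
Q(m, o) = 16
(b(8, -8) + Q(-10, -12))*B(1) = (8 + 16)*8 = 24*8 = 192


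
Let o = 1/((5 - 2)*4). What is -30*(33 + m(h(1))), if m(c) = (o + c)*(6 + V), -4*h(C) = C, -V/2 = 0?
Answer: -960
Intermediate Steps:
V = 0 (V = -2*0 = 0)
h(C) = -C/4
o = 1/12 (o = 1/(3*4) = 1/12 ≈ 0.083333)
m(c) = ½ + 6*c (m(c) = (1/12 + c)*(6 + 0) = (1/12 + c)*6 = ½ + 6*c)
-30*(33 + m(h(1))) = -30*(33 + (½ + 6*(-¼*1))) = -30*(33 + (½ + 6*(-¼))) = -30*(33 + (½ - 3/2)) = -30*(33 - 1) = -30*32 = -960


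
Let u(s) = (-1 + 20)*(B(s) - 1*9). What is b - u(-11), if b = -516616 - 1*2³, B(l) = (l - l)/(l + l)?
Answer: -516453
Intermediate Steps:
B(l) = 0 (B(l) = 0/((2*l)) = 0*(1/(2*l)) = 0)
u(s) = -171 (u(s) = (-1 + 20)*(0 - 1*9) = 19*(0 - 9) = 19*(-9) = -171)
b = -516624 (b = -516616 - 1*8 = -516616 - 8 = -516624)
b - u(-11) = -516624 - 1*(-171) = -516624 + 171 = -516453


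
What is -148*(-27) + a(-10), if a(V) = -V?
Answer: 4006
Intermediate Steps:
-148*(-27) + a(-10) = -148*(-27) - 1*(-10) = 3996 + 10 = 4006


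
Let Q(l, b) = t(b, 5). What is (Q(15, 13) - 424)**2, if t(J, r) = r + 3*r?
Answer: 163216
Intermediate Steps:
t(J, r) = 4*r
Q(l, b) = 20 (Q(l, b) = 4*5 = 20)
(Q(15, 13) - 424)**2 = (20 - 424)**2 = (-404)**2 = 163216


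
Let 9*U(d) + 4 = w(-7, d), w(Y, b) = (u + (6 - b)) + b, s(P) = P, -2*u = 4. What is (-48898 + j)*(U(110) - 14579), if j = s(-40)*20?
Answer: 724547142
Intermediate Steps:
u = -2 (u = -½*4 = -2)
w(Y, b) = 4 (w(Y, b) = (-2 + (6 - b)) + b = (4 - b) + b = 4)
U(d) = 0 (U(d) = -4/9 + (⅑)*4 = -4/9 + 4/9 = 0)
j = -800 (j = -40*20 = -800)
(-48898 + j)*(U(110) - 14579) = (-48898 - 800)*(0 - 14579) = -49698*(-14579) = 724547142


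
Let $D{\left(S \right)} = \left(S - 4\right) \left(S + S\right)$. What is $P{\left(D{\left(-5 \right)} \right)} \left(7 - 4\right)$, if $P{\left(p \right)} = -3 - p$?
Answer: $-279$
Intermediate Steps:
$D{\left(S \right)} = 2 S \left(-4 + S\right)$ ($D{\left(S \right)} = \left(-4 + S\right) 2 S = 2 S \left(-4 + S\right)$)
$P{\left(D{\left(-5 \right)} \right)} \left(7 - 4\right) = \left(-3 - 2 \left(-5\right) \left(-4 - 5\right)\right) \left(7 - 4\right) = \left(-3 - 2 \left(-5\right) \left(-9\right)\right) 3 = \left(-3 - 90\right) 3 = \left(-93\right) 3 = -279$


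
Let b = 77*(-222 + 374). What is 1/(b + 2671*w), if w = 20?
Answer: 1/65124 ≈ 1.5355e-5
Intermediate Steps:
b = 11704 (b = 77*152 = 11704)
1/(b + 2671*w) = 1/(11704 + 2671*20) = 1/(11704 + 53420) = 1/65124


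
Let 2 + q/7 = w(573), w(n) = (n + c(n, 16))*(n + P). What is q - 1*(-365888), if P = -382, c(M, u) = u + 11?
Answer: 1168074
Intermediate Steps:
c(M, u) = 11 + u
w(n) = (-382 + n)*(27 + n) (w(n) = (n + (11 + 16))*(n - 382) = (n + 27)*(-382 + n) = (27 + n)*(-382 + n) = (-382 + n)*(27 + n))
q = 802186 (q = -14 + 7*(-10314 + 573² - 355*573) = -14 + 7*(-10314 + 328329 - 203415) = -14 + 7*114600 = -14 + 802200 = 802186)
q - 1*(-365888) = 802186 - 1*(-365888) = 802186 + 365888 = 1168074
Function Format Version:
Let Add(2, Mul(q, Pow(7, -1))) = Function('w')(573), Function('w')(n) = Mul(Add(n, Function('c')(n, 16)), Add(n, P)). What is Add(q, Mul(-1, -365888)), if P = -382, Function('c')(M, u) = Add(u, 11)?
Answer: 1168074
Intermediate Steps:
Function('c')(M, u) = Add(11, u)
Function('w')(n) = Mul(Add(-382, n), Add(27, n)) (Function('w')(n) = Mul(Add(n, Add(11, 16)), Add(n, -382)) = Mul(Add(n, 27), Add(-382, n)) = Mul(Add(27, n), Add(-382, n)) = Mul(Add(-382, n), Add(27, n)))
q = 802186 (q = Add(-14, Mul(7, Add(-10314, Pow(573, 2), Mul(-355, 573)))) = Add(-14, Mul(7, Add(-10314, 328329, -203415))) = Add(-14, Mul(7, 114600)) = Add(-14, 802200) = 802186)
Add(q, Mul(-1, -365888)) = Add(802186, Mul(-1, -365888)) = Add(802186, 365888) = 1168074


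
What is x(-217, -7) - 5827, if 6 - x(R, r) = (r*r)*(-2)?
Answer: -5723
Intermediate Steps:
x(R, r) = 6 + 2*r² (x(R, r) = 6 - r*r*(-2) = 6 - r²*(-2) = 6 - (-2)*r² = 6 + 2*r²)
x(-217, -7) - 5827 = (6 + 2*(-7)²) - 5827 = (6 + 2*49) - 5827 = (6 + 98) - 5827 = 104 - 5827 = -5723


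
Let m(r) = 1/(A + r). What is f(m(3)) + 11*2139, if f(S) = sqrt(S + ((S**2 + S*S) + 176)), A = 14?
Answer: 23529 + sqrt(50883)/17 ≈ 23542.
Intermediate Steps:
m(r) = 1/(14 + r)
f(S) = sqrt(176 + S + 2*S**2) (f(S) = sqrt(S + ((S**2 + S**2) + 176)) = sqrt(S + (2*S**2 + 176)) = sqrt(S + (176 + 2*S**2)) = sqrt(176 + S + 2*S**2))
f(m(3)) + 11*2139 = sqrt(176 + 1/(14 + 3) + 2*(1/(14 + 3))**2) + 11*2139 = sqrt(176 + 1/17 + 2*(1/17)**2) + 23529 = sqrt(176 + 1/17 + 2*(1/289)) + 23529 = sqrt(176 + 1/17 + 2/289) + 23529 = sqrt(50883/289) + 23529 = sqrt(50883)/17 + 23529 = 23529 + sqrt(50883)/17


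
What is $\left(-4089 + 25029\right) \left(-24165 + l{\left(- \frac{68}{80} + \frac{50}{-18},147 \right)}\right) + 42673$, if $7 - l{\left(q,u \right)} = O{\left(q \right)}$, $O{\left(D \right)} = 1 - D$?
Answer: $- \frac{1517768258}{3} \approx -5.0592 \cdot 10^{8}$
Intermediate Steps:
$l{\left(q,u \right)} = 6 + q$ ($l{\left(q,u \right)} = 7 - \left(1 - q\right) = 7 + \left(-1 + q\right) = 6 + q$)
$\left(-4089 + 25029\right) \left(-24165 + l{\left(- \frac{68}{80} + \frac{50}{-18},147 \right)}\right) + 42673 = \left(-4089 + 25029\right) \left(-24165 + \left(6 + \left(- \frac{68}{80} + \frac{50}{-18}\right)\right)\right) + 42673 = 20940 \left(-24165 + \left(6 + \left(\left(-68\right) \frac{1}{80} + 50 \left(- \frac{1}{18}\right)\right)\right)\right) + 42673 = 20940 \left(-24165 + \left(6 - \frac{653}{180}\right)\right) + 42673 = 20940 \left(-24165 + \frac{427}{180}\right) + 42673 = 20940 \left(- \frac{4349273}{180}\right) + 42673 = - \frac{1517896277}{3} + 42673 = - \frac{1517768258}{3}$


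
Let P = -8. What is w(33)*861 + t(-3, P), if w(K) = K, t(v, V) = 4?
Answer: 28417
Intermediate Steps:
w(33)*861 + t(-3, P) = 33*861 + 4 = 28413 + 4 = 28417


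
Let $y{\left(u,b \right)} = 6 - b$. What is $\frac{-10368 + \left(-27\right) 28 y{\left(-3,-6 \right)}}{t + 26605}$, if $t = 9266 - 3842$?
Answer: $- \frac{19440}{32029} \approx -0.60695$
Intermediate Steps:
$t = 5424$
$\frac{-10368 + \left(-27\right) 28 y{\left(-3,-6 \right)}}{t + 26605} = \frac{-10368 + \left(-27\right) 28 \left(6 - -6\right)}{5424 + 26605} = \frac{-10368 - 756 \left(6 + 6\right)}{32029} = \left(-10368 - 9072\right) \frac{1}{32029} = \left(-19440\right) \frac{1}{32029} = - \frac{19440}{32029}$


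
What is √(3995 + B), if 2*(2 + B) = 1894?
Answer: 2*√1235 ≈ 70.285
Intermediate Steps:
B = 945 (B = -2 + (½)*1894 = -2 + 947 = 945)
√(3995 + B) = √(3995 + 945) = √4940 = 2*√1235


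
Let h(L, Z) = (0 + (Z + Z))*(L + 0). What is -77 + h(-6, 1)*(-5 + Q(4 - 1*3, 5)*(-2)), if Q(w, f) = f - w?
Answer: 79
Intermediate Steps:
h(L, Z) = 2*L*Z (h(L, Z) = (0 + 2*Z)*L = (2*Z)*L = 2*L*Z)
-77 + h(-6, 1)*(-5 + Q(4 - 1*3, 5)*(-2)) = -77 + (2*(-6)*1)*(-5 + (5 - (4 - 1*3))*(-2)) = -77 - 12*(-5 + (5 - (4 - 3))*(-2)) = -77 - 12*(-5 + (5 - 1*1)*(-2)) = -77 - 12*(-5 + (5 - 1)*(-2)) = -77 - 12*(-5 + 4*(-2)) = -77 - 12*(-5 - 8) = -77 - 12*(-13) = -77 + 156 = 79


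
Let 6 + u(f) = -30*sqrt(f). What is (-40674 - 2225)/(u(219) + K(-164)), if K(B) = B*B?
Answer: -115355411/72287500 - 128697*sqrt(219)/72287500 ≈ -1.6221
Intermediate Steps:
u(f) = -6 - 30*sqrt(f)
K(B) = B**2
(-40674 - 2225)/(u(219) + K(-164)) = (-40674 - 2225)/((-6 - 30*sqrt(219)) + (-164)**2) = -42899/((-6 - 30*sqrt(219)) + 26896) = -42899/(26890 - 30*sqrt(219))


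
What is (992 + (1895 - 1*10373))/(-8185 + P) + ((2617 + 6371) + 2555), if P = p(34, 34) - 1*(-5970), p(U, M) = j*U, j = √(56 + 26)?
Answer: 55554952609/4811433 + 254524*√82/4811433 ≈ 11547.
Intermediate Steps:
j = √82 ≈ 9.0554
p(U, M) = U*√82 (p(U, M) = √82*U = U*√82)
P = 5970 + 34*√82 (P = 34*√82 - 1*(-5970) = 34*√82 + 5970 = 5970 + 34*√82 ≈ 6277.9)
(992 + (1895 - 1*10373))/(-8185 + P) + ((2617 + 6371) + 2555) = (992 + (1895 - 1*10373))/(-8185 + (5970 + 34*√82)) + ((2617 + 6371) + 2555) = (992 + (1895 - 10373))/(-2215 + 34*√82) + (8988 + 2555) = (992 - 8478)/(-2215 + 34*√82) + 11543 = -7486/(-2215 + 34*√82) + 11543 = 11543 - 7486/(-2215 + 34*√82)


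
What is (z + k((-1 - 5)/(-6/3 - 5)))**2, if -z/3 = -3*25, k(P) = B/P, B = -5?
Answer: 1729225/36 ≈ 48034.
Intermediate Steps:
k(P) = -5/P
z = 225 (z = -(-9)*25 = -3*(-75) = 225)
(z + k((-1 - 5)/(-6/3 - 5)))**2 = (225 - 5*(-6/3 - 5)/(-1 - 5))**2 = (225 - 5/((-6/(-6*1/3 - 5))))**2 = (225 - 5/((-6/(-2 - 5))))**2 = (225 - 5/((-6/(-7))))**2 = (225 - 5/((-6*(-1/7))))**2 = (225 - 5/6/7)**2 = (225 - 5*7/6)**2 = (225 - 35/6)**2 = (1315/6)**2 = 1729225/36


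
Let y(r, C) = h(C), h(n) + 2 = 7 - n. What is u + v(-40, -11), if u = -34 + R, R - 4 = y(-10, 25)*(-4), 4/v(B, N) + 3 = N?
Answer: 348/7 ≈ 49.714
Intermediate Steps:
v(B, N) = 4/(-3 + N)
h(n) = 5 - n (h(n) = -2 + (7 - n) = 5 - n)
y(r, C) = 5 - C
R = 84 (R = 4 + (5 - 1*25)*(-4) = 4 + (5 - 25)*(-4) = 4 - 20*(-4) = 4 + 80 = 84)
u = 50 (u = -34 + 84 = 50)
u + v(-40, -11) = 50 + 4/(-3 - 11) = 50 + 4/(-14) = 50 + 4*(-1/14) = 50 - 2/7 = 348/7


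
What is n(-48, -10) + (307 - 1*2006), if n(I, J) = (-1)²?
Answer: -1698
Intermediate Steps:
n(I, J) = 1
n(-48, -10) + (307 - 1*2006) = 1 + (307 - 1*2006) = 1 + (307 - 2006) = 1 - 1699 = -1698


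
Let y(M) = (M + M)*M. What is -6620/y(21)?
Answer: -3310/441 ≈ -7.5057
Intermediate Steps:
y(M) = 2*M² (y(M) = (2*M)*M = 2*M²)
-6620/y(21) = -6620/(2*21²) = -6620/(2*441) = -6620/882 = -6620*1/882 = -3310/441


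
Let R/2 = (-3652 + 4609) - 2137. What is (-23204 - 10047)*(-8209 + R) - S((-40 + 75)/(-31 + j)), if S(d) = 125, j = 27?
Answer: 351429694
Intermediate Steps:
R = -2360 (R = 2*((-3652 + 4609) - 2137) = 2*(957 - 2137) = 2*(-1180) = -2360)
(-23204 - 10047)*(-8209 + R) - S((-40 + 75)/(-31 + j)) = (-23204 - 10047)*(-8209 - 2360) - 1*125 = -33251*(-10569) - 125 = 351429819 - 125 = 351429694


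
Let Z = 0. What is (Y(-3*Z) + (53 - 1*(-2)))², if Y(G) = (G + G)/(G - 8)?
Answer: 3025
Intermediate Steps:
Y(G) = 2*G/(-8 + G) (Y(G) = (2*G)/(-8 + G) = 2*G/(-8 + G))
(Y(-3*Z) + (53 - 1*(-2)))² = (2*(-3*0)/(-8 - 3*0) + (53 - 1*(-2)))² = (2*0/(-8 + 0) + (53 + 2))² = (2*0/(-8) + 55)² = (2*0*(-⅛) + 55)² = (0 + 55)² = 55² = 3025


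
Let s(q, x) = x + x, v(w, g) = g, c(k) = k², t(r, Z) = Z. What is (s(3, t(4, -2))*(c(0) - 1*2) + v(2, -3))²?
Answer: 25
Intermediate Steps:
s(q, x) = 2*x
(s(3, t(4, -2))*(c(0) - 1*2) + v(2, -3))² = ((2*(-2))*(0² - 1*2) - 3)² = (-4*(0 - 2) - 3)² = (-4*(-2) - 3)² = (8 - 3)² = 5² = 25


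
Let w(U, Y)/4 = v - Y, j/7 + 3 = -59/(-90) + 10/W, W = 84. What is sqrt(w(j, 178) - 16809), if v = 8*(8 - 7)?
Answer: I*sqrt(17489) ≈ 132.25*I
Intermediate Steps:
v = 8 (v = 8*1 = 8)
j = -701/45 (j = -21 + 7*(-59/(-90) + 10/84) = -21 + 7*(-59*(-1/90) + 10*(1/84)) = -21 + 7*(59/90 + 5/42) = -21 + 7*(244/315) = -21 + 244/45 = -701/45 ≈ -15.578)
w(U, Y) = 32 - 4*Y (w(U, Y) = 4*(8 - Y) = 32 - 4*Y)
sqrt(w(j, 178) - 16809) = sqrt((32 - 4*178) - 16809) = sqrt((32 - 712) - 16809) = sqrt(-680 - 16809) = sqrt(-17489) = I*sqrt(17489)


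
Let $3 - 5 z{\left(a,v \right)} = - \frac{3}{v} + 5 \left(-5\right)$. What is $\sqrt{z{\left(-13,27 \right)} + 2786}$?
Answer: $\frac{\sqrt{628115}}{15} \approx 52.836$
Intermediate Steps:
$z{\left(a,v \right)} = \frac{28}{5} + \frac{3}{5 v}$ ($z{\left(a,v \right)} = \frac{3}{5} - \frac{- \frac{3}{v} + 5 \left(-5\right)}{5} = \frac{3}{5} - \frac{- \frac{3}{v} - 25}{5} = \frac{3}{5} - \frac{-25 - \frac{3}{v}}{5} = \frac{3}{5} + \left(5 + \frac{3}{5 v}\right) = \frac{28}{5} + \frac{3}{5 v}$)
$\sqrt{z{\left(-13,27 \right)} + 2786} = \sqrt{\frac{3 + 28 \cdot 27}{5 \cdot 27} + 2786} = \sqrt{\frac{1}{5} \cdot \frac{1}{27} \left(3 + 756\right) + 2786} = \sqrt{\frac{1}{5} \cdot \frac{1}{27} \cdot 759 + 2786} = \sqrt{\frac{253}{45} + 2786} = \sqrt{\frac{125623}{45}} = \frac{\sqrt{628115}}{15}$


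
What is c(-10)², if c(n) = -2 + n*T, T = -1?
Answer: 64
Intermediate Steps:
c(n) = -2 - n (c(n) = -2 + n*(-1) = -2 - n)
c(-10)² = (-2 - 1*(-10))² = (-2 + 10)² = 8² = 64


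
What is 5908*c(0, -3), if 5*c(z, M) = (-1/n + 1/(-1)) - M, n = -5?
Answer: 64988/25 ≈ 2599.5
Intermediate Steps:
c(z, M) = -4/25 - M/5 (c(z, M) = ((-1/(-5) + 1/(-1)) - M)/5 = ((-1*(-⅕) + 1*(-1)) - M)/5 = ((⅕ - 1) - M)/5 = (-⅘ - M)/5 = -4/25 - M/5)
5908*c(0, -3) = 5908*(-4/25 - ⅕*(-3)) = 5908*(-4/25 + ⅗) = 5908*(11/25) = 64988/25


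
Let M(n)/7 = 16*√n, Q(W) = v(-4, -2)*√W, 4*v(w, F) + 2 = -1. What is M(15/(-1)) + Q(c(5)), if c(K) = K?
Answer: -3*√5/4 + 112*I*√15 ≈ -1.6771 + 433.77*I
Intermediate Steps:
v(w, F) = -¾ (v(w, F) = -½ + (¼)*(-1) = -½ - ¼ = -¾)
Q(W) = -3*√W/4
M(n) = 112*√n (M(n) = 7*(16*√n) = 112*√n)
M(15/(-1)) + Q(c(5)) = 112*√(15/(-1)) - 3*√5/4 = 112*√(15*(-1)) - 3*√5/4 = 112*√(-15) - 3*√5/4 = 112*(I*√15) - 3*√5/4 = 112*I*√15 - 3*√5/4 = -3*√5/4 + 112*I*√15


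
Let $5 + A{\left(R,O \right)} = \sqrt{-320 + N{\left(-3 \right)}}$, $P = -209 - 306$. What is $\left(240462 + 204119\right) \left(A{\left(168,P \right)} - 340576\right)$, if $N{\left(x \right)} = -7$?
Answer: $-151415841561 + 444581 i \sqrt{327} \approx -1.5142 \cdot 10^{11} + 8.0394 \cdot 10^{6} i$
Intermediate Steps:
$P = -515$
$A{\left(R,O \right)} = -5 + i \sqrt{327}$ ($A{\left(R,O \right)} = -5 + \sqrt{-320 - 7} = -5 + \sqrt{-327} = -5 + i \sqrt{327}$)
$\left(240462 + 204119\right) \left(A{\left(168,P \right)} - 340576\right) = \left(240462 + 204119\right) \left(\left(-5 + i \sqrt{327}\right) - 340576\right) = 444581 \left(-340581 + i \sqrt{327}\right) = -151415841561 + 444581 i \sqrt{327}$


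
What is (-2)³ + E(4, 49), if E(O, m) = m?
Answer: 41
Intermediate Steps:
(-2)³ + E(4, 49) = (-2)³ + 49 = -8 + 49 = 41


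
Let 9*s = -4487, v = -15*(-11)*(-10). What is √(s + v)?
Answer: I*√19337/3 ≈ 46.353*I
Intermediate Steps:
v = -1650 (v = 165*(-10) = -1650)
s = -4487/9 (s = (⅑)*(-4487) = -4487/9 ≈ -498.56)
√(s + v) = √(-4487/9 - 1650) = √(-19337/9) = I*√19337/3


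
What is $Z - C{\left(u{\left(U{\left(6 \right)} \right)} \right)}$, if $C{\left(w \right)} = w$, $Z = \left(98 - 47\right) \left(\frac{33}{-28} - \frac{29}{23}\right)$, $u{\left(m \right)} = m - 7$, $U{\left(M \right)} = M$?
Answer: $- \frac{79477}{644} \approx -123.41$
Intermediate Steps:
$u{\left(m \right)} = -7 + m$
$Z = - \frac{80121}{644}$ ($Z = 51 \left(33 \left(- \frac{1}{28}\right) - \frac{29}{23}\right) = 51 \left(- \frac{33}{28} - \frac{29}{23}\right) = 51 \left(- \frac{1571}{644}\right) = - \frac{80121}{644} \approx -124.41$)
$Z - C{\left(u{\left(U{\left(6 \right)} \right)} \right)} = - \frac{80121}{644} - \left(-7 + 6\right) = - \frac{80121}{644} - -1 = - \frac{80121}{644} + 1 = - \frac{79477}{644}$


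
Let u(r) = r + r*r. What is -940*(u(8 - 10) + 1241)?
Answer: -1168420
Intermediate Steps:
u(r) = r + r**2
-940*(u(8 - 10) + 1241) = -940*((8 - 10)*(1 + (8 - 10)) + 1241) = -940*(-2*(1 - 2) + 1241) = -940*(-2*(-1) + 1241) = -940*(2 + 1241) = -940*1243 = -1168420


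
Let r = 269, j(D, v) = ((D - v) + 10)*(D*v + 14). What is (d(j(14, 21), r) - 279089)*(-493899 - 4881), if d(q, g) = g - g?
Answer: 139204011420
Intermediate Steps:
j(D, v) = (14 + D*v)*(10 + D - v) (j(D, v) = (10 + D - v)*(14 + D*v) = (14 + D*v)*(10 + D - v))
d(q, g) = 0
(d(j(14, 21), r) - 279089)*(-493899 - 4881) = (0 - 279089)*(-493899 - 4881) = -279089*(-498780) = 139204011420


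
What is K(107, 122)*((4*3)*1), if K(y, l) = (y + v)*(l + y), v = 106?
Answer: 585324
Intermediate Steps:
K(y, l) = (106 + y)*(l + y) (K(y, l) = (y + 106)*(l + y) = (106 + y)*(l + y))
K(107, 122)*((4*3)*1) = (107² + 106*122 + 106*107 + 122*107)*((4*3)*1) = (11449 + 12932 + 11342 + 13054)*(12*1) = 48777*12 = 585324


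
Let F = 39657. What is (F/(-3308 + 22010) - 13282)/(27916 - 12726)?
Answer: -82786769/94694460 ≈ -0.87425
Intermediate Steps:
(F/(-3308 + 22010) - 13282)/(27916 - 12726) = (39657/(-3308 + 22010) - 13282)/(27916 - 12726) = (39657/18702 - 13282)/15190 = (39657*(1/18702) - 13282)*(1/15190) = (13219/6234 - 13282)*(1/15190) = -82786769/6234*1/15190 = -82786769/94694460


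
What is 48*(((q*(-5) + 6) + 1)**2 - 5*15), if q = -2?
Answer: 10272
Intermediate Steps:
48*(((q*(-5) + 6) + 1)**2 - 5*15) = 48*(((-2*(-5) + 6) + 1)**2 - 5*15) = 48*(((10 + 6) + 1)**2 - 75) = 48*((16 + 1)**2 - 75) = 48*(17**2 - 75) = 48*(289 - 75) = 48*214 = 10272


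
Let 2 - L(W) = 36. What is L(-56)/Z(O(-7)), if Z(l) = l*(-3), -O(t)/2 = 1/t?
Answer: 119/3 ≈ 39.667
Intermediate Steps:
L(W) = -34 (L(W) = 2 - 1*36 = 2 - 36 = -34)
O(t) = -2/t
Z(l) = -3*l
L(-56)/Z(O(-7)) = -34/((-(-6)/(-7))) = -34/((-(-6)*(-1)/7)) = -34/((-3*2/7)) = -34/(-6/7) = -34*(-7/6) = 119/3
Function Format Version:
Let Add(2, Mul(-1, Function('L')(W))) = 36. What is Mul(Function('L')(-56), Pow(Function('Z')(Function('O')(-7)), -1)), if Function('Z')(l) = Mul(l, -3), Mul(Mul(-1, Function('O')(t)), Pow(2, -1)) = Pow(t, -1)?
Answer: Rational(119, 3) ≈ 39.667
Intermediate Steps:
Function('L')(W) = -34 (Function('L')(W) = Add(2, Mul(-1, 36)) = Add(2, -36) = -34)
Function('O')(t) = Mul(-2, Pow(t, -1))
Function('Z')(l) = Mul(-3, l)
Mul(Function('L')(-56), Pow(Function('Z')(Function('O')(-7)), -1)) = Mul(-34, Pow(Mul(-3, Mul(-2, Pow(-7, -1))), -1)) = Mul(-34, Pow(Mul(-3, Mul(-2, Rational(-1, 7))), -1)) = Mul(-34, Pow(Mul(-3, Rational(2, 7)), -1)) = Mul(-34, Pow(Rational(-6, 7), -1)) = Mul(-34, Rational(-7, 6)) = Rational(119, 3)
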